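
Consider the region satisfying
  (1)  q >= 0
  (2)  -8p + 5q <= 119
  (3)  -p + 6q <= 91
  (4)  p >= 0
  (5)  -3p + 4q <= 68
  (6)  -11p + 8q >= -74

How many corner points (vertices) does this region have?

Pairwise boundary intersections that survive every other constraint:
  (0, 0)
  (74/11, 0)
  (0, 91/6)
  (586/29, 1075/58)

4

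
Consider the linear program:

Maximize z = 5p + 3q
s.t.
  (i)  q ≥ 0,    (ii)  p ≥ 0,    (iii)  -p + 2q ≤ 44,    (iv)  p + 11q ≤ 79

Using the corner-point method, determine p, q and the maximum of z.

p = 79, q = 0, maximum z = 395

The binding constraints are q = 0 and p + 11q = 79.
Solving simultaneously gives p = 79, q = 0.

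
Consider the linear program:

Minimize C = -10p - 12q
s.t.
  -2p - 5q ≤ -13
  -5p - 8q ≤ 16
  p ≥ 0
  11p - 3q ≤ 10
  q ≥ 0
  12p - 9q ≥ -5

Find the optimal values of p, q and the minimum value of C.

p = 5/3, q = 25/9, minimum C = -50

Vertices and C = -10p - 12q:
  (89/61, 123/61) → C = -2366/61
  (46/39, 83/39) → C = -112/3
  (5/3, 25/9) → C = -50

At the optimal vertex, 11p - 3q = 10 and 12p - 9q = -5.
Solving simultaneously gives p = 5/3, q = 25/9.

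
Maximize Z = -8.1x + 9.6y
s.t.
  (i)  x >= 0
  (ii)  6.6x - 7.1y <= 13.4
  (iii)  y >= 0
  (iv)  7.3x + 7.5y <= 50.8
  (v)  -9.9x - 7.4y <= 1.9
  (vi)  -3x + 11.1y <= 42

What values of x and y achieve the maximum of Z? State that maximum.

Feasible corners and Z = -8.1x + 9.6y:
  (0, 0) → Z = 0
  (0, 140/37) → Z = 1344/37
  (67/33, 0) → Z = -1809/110
  (46118/10133, 23746/10133) → Z = -727971/50665
  (488/203, 900/203) → Z = 3348/145

x = 0, y = 140/37, maximum Z = 1344/37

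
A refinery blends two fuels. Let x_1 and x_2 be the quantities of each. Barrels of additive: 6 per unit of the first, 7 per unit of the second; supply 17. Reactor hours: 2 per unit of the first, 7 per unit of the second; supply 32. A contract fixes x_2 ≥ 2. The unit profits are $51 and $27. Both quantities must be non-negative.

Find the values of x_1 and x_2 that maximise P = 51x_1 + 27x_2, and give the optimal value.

Vertices and P = 51x_1 + 27x_2:
  (0, 17/7) → P = 459/7
  (0, 2) → P = 54
  (1/2, 2) → P = 159/2

x_1 = 1/2, x_2 = 2, maximum P = 159/2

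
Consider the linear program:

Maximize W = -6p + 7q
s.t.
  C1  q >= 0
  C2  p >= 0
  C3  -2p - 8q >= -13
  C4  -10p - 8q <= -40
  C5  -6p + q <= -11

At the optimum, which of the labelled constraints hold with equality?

C3 and C4

Vertices and W = -6p + 7q:
  (13/2, 0) → W = -39
  (4, 0) → W = -24
  (27/8, 25/32) → W = -473/32

The maximum is at (27/8, 25/32). Substituting into each constraint, equality holds for C3 and C4; the remaining constraints have slack.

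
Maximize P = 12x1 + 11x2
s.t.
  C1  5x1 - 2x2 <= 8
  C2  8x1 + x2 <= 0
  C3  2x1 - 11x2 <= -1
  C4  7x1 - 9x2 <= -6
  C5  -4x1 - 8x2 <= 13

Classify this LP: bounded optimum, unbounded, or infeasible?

unbounded

From the feasible point (-6/79, 48/79), moving in the direction (-1, 8) keeps every constraint satisfied while P increases without bound.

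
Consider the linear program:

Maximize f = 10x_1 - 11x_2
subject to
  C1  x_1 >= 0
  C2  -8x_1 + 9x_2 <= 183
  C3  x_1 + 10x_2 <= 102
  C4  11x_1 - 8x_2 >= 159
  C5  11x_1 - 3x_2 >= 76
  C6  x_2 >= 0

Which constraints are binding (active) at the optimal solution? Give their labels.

C3 and C6

Feasible corners and f = 10x_1 - 11x_2:
  (1203/59, 963/118) → f = 13467/118
  (102, 0) → f = 1020
  (159/11, 0) → f = 1590/11

The maximum is at (102, 0). Substituting into each constraint, equality holds for C3 and C6; the remaining constraints have slack.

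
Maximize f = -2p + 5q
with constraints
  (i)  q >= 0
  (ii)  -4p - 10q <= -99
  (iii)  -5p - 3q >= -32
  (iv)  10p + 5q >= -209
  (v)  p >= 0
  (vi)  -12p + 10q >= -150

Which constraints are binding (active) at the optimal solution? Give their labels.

Extreme points and f = -2p + 5q:
  (23/38, 367/38) → f = 1789/38
  (0, 99/10) → f = 99/2
  (0, 32/3) → f = 160/3

The maximum is at (0, 32/3). Substituting into each constraint, equality holds for (iii) and (v); the remaining constraints have slack.

(iii) and (v)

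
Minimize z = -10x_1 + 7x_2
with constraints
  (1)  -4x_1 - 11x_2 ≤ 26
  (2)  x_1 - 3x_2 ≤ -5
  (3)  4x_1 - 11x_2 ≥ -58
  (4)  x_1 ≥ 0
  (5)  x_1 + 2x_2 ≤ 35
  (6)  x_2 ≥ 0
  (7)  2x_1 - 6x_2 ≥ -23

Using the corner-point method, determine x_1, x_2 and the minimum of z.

Vertices and z = -10x_1 + 7x_2:
  (0, 5/3) → z = 35/3
  (19, 8) → z = -134
  (0, 23/6) → z = 161/6
  (82/5, 93/10) → z = -989/10

The binding constraints are x_1 - 3x_2 = -5 and x_1 + 2x_2 = 35.
Solving simultaneously gives x_1 = 19, x_2 = 8.

x_1 = 19, x_2 = 8, minimum z = -134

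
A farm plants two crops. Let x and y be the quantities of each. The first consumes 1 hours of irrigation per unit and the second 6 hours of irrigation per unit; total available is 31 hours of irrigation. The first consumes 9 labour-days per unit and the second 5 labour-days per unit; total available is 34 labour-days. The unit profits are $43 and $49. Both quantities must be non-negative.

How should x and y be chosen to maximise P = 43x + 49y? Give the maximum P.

x = 1, y = 5, maximum P = 288

Corner points and P = 43x + 49y:
  (0, 0) → P = 0
  (0, 31/6) → P = 1519/6
  (34/9, 0) → P = 1462/9
  (1, 5) → P = 288

At the optimal vertex, x + 6y = 31 and 9x + 5y = 34.
Solving simultaneously gives x = 1, y = 5.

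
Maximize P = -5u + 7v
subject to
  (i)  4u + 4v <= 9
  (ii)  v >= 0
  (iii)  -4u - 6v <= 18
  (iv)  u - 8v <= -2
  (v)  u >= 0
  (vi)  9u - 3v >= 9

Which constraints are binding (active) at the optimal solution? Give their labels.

(i) and (vi)

Corner points and P = -5u + 7v:
  (16/9, 17/36) → P = -67/12
  (21/16, 15/16) → P = 0
  (26/23, 9/23) → P = -67/23

The maximum is at (21/16, 15/16). Substituting into each constraint, equality holds for (i) and (vi); the remaining constraints have slack.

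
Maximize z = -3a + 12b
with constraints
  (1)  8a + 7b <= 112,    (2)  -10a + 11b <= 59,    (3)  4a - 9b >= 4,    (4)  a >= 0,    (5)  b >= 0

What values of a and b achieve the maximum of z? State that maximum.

Vertices and z = -3a + 12b:
  (259/25, 104/25) → z = 471/25
  (14, 0) → z = -42
  (1, 0) → z = -3

a = 259/25, b = 104/25, maximum z = 471/25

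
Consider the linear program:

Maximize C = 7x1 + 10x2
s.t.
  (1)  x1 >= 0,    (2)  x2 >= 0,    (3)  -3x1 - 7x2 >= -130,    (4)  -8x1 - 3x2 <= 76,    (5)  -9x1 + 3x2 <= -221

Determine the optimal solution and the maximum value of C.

x1 = 130/3, x2 = 0, maximum C = 910/3

Extreme points and C = 7x1 + 10x2:
  (130/3, 0) → C = 910/3
  (221/9, 0) → C = 1547/9
  (1937/72, 169/24) → C = 18629/72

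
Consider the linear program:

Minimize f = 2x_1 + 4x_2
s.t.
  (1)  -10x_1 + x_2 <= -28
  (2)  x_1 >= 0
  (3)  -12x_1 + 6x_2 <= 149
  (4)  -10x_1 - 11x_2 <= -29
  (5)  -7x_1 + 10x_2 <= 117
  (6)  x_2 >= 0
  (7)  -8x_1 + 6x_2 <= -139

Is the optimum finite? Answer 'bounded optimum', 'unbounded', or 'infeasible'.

bounded optimum

Feasible corners and f = 2x_1 + 4x_2:
  (1046/19, 1909/38) → f = 5910/19
  (139/8, 0) → f = 139/4
The feasible region has finitely many vertices and no improving ray; the minimum is 139/4 at (139/8, 0).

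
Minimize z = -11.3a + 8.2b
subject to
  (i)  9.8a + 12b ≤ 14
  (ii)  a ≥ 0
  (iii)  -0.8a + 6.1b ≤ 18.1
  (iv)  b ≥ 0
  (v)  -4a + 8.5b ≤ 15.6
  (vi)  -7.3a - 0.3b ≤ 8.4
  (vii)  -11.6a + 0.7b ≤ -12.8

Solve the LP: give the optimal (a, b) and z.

Corner points and z = -11.3a + 8.2b:
  (10/7, 0) → z = -113/7
  (8170/7303, 1848/7303) → z = -385837/36515
  (32/29, 0) → z = -1808/145

a = 10/7, b = 0, minimum z = -113/7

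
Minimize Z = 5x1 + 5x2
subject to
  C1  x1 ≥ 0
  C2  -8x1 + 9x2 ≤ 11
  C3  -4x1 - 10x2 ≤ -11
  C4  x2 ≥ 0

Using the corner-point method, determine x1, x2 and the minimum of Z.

Corner points and Z = 5x1 + 5x2:
  (0, 11/9) → Z = 55/9
  (0, 11/10) → Z = 11/2
  (11/4, 0) → Z = 55/4
The feasible region is unbounded (it extends along (9, 8), (1, 0)), but Z strictly increases along every unbounded feasible direction, so there is no improving ray and the minimum is attained at a vertex.

x1 = 0, x2 = 11/10, minimum Z = 11/2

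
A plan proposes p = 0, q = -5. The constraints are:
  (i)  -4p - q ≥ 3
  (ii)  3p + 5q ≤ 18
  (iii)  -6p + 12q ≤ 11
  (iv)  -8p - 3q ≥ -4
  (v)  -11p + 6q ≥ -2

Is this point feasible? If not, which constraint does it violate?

Constraint (v): -11p + 6q = -30, which is not ≥ -2. All other constraints are satisfied.

not feasible — violates (v)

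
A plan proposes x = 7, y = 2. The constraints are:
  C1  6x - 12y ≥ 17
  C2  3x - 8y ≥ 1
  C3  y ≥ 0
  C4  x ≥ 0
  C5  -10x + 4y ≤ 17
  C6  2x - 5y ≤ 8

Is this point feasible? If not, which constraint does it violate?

C1: 18 ≥ 17 ✓
C2: 5 ≥ 1 ✓
C3: 2 ≥ 0 ✓
C4: 7 ≥ 0 ✓
C5: -62 ≤ 17 ✓
C6: 4 ≤ 8 ✓

feasible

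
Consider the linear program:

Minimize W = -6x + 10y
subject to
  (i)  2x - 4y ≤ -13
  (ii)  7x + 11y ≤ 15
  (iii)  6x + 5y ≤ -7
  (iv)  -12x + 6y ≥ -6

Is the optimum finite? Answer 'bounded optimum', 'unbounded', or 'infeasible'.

bounded optimum

Extreme points and W = -6x + 10y:
  (-93/34, 32/17) → W = 599/17
  (-152/31, 139/31) → W = 2302/31
The feasible region has finitely many vertices and no improving ray; the minimum is 599/17 at (-93/34, 32/17).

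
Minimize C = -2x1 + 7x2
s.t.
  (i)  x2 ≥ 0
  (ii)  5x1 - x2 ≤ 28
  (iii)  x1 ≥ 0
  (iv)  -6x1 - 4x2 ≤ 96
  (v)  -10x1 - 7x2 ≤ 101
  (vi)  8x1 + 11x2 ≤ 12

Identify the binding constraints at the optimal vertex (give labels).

Vertices and C = -2x1 + 7x2:
  (0, 0) → C = 0
  (3/2, 0) → C = -3
  (0, 12/11) → C = 84/11

The minimum is at (3/2, 0). Substituting into each constraint, equality holds for (i) and (vi); the remaining constraints have slack.

(i) and (vi)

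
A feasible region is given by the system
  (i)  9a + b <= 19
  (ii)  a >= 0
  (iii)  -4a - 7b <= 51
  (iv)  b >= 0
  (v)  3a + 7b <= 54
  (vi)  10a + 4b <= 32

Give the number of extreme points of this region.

5

The feasible vertices (each the meet of two boundaries and inside every other half-plane) are:
  (19/9, 0)
  (22/13, 49/13)
  (0, 0)
  (0, 54/7)
  (4/29, 222/29)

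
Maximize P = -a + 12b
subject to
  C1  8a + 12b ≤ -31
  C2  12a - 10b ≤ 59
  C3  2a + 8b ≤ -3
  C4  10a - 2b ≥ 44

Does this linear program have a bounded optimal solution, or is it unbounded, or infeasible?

infeasible

The boundaries 8a + 12b = -31 and 12a - 10b = 59 meet at (199/112, -211/56), but that point violates 10a - 2b ≥ 44. Every candidate vertex is excluded by some other constraint, so the feasible region is empty.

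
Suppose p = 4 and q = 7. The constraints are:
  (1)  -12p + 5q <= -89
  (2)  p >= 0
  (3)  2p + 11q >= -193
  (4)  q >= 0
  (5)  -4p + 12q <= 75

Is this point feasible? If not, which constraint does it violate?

Constraint (1): -12p + 5q = -13, which is not ≤ -89. All other constraints are satisfied.

not feasible — violates (1)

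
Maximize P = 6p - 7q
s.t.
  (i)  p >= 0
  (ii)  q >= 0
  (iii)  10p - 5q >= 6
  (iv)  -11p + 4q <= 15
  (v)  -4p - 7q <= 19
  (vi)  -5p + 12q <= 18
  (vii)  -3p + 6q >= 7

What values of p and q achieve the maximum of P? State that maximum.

p = 4, q = 19/6, maximum P = 11/6

Feasible corners and P = 6p - 7q:
  (162/95, 42/19) → P = -498/95
  (71/45, 88/45) → P = -38/9
  (4, 19/6) → P = 11/6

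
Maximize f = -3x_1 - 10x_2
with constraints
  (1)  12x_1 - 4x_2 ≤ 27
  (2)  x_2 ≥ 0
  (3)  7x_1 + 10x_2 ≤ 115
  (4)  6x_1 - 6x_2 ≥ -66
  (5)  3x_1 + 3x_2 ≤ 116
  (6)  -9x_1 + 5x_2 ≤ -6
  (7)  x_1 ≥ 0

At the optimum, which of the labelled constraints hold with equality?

Vertices and f = -3x_1 - 10x_2:
  (9/4, 0) → f = -27/4
  (37/8, 57/8) → f = -681/8
  (2/3, 0) → f = -2

The maximum is at (2/3, 0). Substituting into each constraint, equality holds for (2) and (6); the remaining constraints have slack.

(2) and (6)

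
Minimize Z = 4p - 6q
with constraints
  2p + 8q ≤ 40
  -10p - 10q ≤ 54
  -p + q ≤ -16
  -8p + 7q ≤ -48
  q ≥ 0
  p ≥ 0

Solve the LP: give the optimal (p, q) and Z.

Vertices and Z = 4p - 6q:
  (84/5, 4/5) → Z = 312/5
  (20, 0) → Z = 80
  (16, 0) → Z = 64

The binding constraints are 2p + 8q = 40 and -p + q = -16.
Solving simultaneously gives p = 84/5, q = 4/5.

p = 84/5, q = 4/5, minimum Z = 312/5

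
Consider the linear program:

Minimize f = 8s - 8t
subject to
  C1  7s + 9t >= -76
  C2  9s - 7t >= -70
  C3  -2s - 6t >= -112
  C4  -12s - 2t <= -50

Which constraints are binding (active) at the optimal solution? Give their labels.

Corner points and f = 8s - 8t:
  (301/47, -631/47) → f = 7456/47
  (91/17, 287/17) → f = -1568/17
  (35/17, 215/17) → f = -1440/17
The feasible region is unbounded (it extends along (9, -7), (3, -1)), but f strictly increases along every unbounded feasible direction, so there is no improving ray and the minimum is attained at a vertex.

The minimum is at (91/17, 287/17). Substituting into each constraint, equality holds for C2 and C3; the remaining constraints have slack.

C2 and C3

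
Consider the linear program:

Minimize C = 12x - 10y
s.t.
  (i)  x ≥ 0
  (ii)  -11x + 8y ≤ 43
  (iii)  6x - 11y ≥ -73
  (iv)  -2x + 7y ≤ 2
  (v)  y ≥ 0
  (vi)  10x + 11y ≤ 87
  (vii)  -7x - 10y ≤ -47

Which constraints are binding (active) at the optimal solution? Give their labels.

Feasible corners and C = 12x - 10y:
  (587/92, 97/46) → C = 1276/23
  (103/23, 36/23) → C = 876/23
  (87/10, 0) → C = 522/5
  (47/7, 0) → C = 564/7

The minimum is at (103/23, 36/23). Substituting into each constraint, equality holds for (iv) and (vii); the remaining constraints have slack.

(iv) and (vii)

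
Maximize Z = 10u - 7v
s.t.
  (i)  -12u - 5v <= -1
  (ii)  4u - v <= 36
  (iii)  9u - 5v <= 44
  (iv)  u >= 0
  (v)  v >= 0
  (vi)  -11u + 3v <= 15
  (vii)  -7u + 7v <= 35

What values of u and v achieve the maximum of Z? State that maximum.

Corner points and Z = 10u - 7v:
  (0, 1/5) → Z = -7/5
  (1/12, 0) → Z = 5/6
  (136/11, 148/11) → Z = 324/11
  (41/3, 56/3) → Z = 6
  (44/9, 0) → Z = 440/9
  (0, 5) → Z = -35

The binding constraints are 9u - 5v = 44 and v = 0.
Solving simultaneously gives u = 44/9, v = 0.

u = 44/9, v = 0, maximum Z = 440/9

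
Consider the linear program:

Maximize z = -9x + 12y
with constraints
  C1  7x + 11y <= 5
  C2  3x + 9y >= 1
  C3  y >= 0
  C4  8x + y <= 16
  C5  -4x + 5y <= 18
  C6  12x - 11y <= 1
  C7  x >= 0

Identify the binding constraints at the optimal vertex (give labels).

Vertices and z = -9x + 12y:
  (6/19, 53/209) → z = 42/209
  (0, 5/11) → z = 60/11
  (20/141, 3/47) → z = -24/47
  (0, 1/9) → z = 4/3

The maximum is at (0, 5/11). Substituting into each constraint, equality holds for C1 and C7; the remaining constraints have slack.

C1 and C7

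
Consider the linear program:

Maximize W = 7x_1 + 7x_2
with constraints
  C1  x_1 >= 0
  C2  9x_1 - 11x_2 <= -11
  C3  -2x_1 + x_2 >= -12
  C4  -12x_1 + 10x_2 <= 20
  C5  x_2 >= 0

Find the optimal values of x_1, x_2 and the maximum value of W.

Extreme points and W = 7x_1 + 7x_2:
  (0, 1) → W = 7
  (0, 2) → W = 14
  (11, 10) → W = 147
  (35/2, 23) → W = 567/2

The binding constraints are -2x_1 + x_2 = -12 and -12x_1 + 10x_2 = 20.
Solving simultaneously gives x_1 = 35/2, x_2 = 23.

x_1 = 35/2, x_2 = 23, maximum W = 567/2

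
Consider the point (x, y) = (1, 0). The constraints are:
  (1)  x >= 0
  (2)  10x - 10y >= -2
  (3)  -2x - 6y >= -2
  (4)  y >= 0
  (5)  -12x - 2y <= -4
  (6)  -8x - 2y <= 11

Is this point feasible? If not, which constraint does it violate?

feasible

(1): 1 ≥ 0 ✓
(2): 10 ≥ -2 ✓
(3): -2 ≥ -2 ✓
(4): 0 ≥ 0 ✓
(5): -12 ≤ -4 ✓
(6): -8 ≤ 11 ✓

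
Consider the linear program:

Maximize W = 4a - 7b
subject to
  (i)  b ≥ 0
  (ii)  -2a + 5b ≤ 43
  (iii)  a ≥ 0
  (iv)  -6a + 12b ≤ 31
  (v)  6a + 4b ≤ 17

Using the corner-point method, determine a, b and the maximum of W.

At the optimal vertex, b = 0 and 6a + 4b = 17.
Solving simultaneously gives a = 17/6, b = 0.

a = 17/6, b = 0, maximum W = 34/3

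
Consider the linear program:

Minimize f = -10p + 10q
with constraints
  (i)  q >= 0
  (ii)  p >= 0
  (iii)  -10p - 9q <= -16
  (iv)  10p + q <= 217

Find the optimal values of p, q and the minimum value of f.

Extreme points and f = -10p + 10q:
  (8/5, 0) → f = -16
  (217/10, 0) → f = -217
  (0, 16/9) → f = 160/9
  (0, 217) → f = 2170

p = 217/10, q = 0, minimum f = -217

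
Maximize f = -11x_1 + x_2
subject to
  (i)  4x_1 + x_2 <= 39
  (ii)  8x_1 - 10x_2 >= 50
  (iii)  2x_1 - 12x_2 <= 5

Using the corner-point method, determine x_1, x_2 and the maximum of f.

x_1 = 275/38, x_2 = 15/19, maximum f = -2995/38

Extreme points and f = -11x_1 + x_2:
  (55/6, 7/3) → f = -197/2
  (473/50, 29/25) → f = -1029/10
  (275/38, 15/19) → f = -2995/38

The binding constraints are 8x_1 - 10x_2 = 50 and 2x_1 - 12x_2 = 5.
Solving simultaneously gives x_1 = 275/38, x_2 = 15/19.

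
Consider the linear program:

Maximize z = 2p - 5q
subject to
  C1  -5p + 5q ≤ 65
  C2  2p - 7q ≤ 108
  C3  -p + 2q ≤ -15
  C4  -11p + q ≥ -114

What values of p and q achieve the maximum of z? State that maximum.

p = 46/5, q = -64/5, maximum z = 412/5

At the optimal vertex, 2p - 7q = 108 and -11p + q = -114.
Solving simultaneously gives p = 46/5, q = -64/5.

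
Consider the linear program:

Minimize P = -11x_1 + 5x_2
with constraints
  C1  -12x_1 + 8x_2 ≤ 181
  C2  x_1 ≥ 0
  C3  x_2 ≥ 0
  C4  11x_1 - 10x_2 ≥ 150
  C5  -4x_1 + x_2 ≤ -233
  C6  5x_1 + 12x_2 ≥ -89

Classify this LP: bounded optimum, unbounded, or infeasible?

unbounded

From the feasible point (233/4, 0), moving in the direction (10, 11) keeps every constraint satisfied while P decreases without bound.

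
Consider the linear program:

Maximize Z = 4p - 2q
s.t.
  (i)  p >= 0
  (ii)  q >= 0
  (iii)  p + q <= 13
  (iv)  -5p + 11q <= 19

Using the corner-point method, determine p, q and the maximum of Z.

Feasible corners and Z = 4p - 2q:
  (0, 0) → Z = 0
  (0, 19/11) → Z = -38/11
  (13, 0) → Z = 52
  (31/4, 21/4) → Z = 41/2

The binding constraints are q = 0 and p + q = 13.
Solving simultaneously gives p = 13, q = 0.

p = 13, q = 0, maximum Z = 52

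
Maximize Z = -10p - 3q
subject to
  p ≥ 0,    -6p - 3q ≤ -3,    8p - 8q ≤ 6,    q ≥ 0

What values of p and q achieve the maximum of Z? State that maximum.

p = 0, q = 1, maximum Z = -3

The feasible region is unbounded (it extends along (0, 1), (1, 1)), but Z strictly decreases along every unbounded feasible direction, so there is no improving ray and the maximum is attained at a vertex.

At the optimal vertex, p = 0 and -6p - 3q = -3.
Solving simultaneously gives p = 0, q = 1.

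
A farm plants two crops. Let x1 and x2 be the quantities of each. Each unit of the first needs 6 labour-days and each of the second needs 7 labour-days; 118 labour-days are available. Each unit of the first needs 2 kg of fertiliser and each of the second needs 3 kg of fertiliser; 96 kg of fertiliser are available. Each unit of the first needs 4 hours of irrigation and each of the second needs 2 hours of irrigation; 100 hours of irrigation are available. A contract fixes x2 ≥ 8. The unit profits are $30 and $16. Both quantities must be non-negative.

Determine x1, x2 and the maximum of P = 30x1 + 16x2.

x1 = 31/3, x2 = 8, maximum P = 438

Corner points and P = 30x1 + 16x2:
  (0, 118/7) → P = 1888/7
  (0, 8) → P = 128
  (31/3, 8) → P = 438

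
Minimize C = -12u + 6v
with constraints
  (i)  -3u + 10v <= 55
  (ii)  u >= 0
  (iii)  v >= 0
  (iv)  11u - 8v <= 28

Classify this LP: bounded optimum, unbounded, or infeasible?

bounded optimum

Extreme points and C = -12u + 6v:
  (0, 11/2) → C = 33
  (360/43, 689/86) → C = -2253/43
  (0, 0) → C = 0
  (28/11, 0) → C = -336/11
The feasible region has finitely many vertices and no improving ray; the minimum is -2253/43 at (360/43, 689/86).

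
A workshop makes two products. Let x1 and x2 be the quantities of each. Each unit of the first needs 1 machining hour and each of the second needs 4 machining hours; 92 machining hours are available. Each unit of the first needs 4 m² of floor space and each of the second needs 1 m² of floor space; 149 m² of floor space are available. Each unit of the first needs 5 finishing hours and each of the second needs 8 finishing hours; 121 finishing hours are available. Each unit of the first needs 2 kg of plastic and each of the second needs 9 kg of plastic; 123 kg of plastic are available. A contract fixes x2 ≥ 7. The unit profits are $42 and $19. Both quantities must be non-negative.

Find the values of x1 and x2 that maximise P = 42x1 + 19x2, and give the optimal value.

x1 = 13, x2 = 7, maximum P = 679

Vertices and P = 42x1 + 19x2:
  (0, 41/3) → P = 779/3
  (0, 7) → P = 133
  (105/29, 373/29) → P = 11497/29
  (13, 7) → P = 679

At the optimal vertex, 5x1 + 8x2 = 121 and x2 = 7.
Solving simultaneously gives x1 = 13, x2 = 7.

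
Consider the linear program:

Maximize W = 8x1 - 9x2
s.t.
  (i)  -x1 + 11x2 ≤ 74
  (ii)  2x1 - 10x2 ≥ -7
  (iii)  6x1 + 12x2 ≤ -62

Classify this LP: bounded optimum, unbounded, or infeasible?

unbounded

From the feasible point (-176/21, -41/42), moving in the direction (12, -6) keeps every constraint satisfied while W increases without bound.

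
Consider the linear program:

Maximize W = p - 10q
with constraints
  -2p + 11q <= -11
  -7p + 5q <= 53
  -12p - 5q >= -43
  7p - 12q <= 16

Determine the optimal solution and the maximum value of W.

The binding constraints are -7p + 5q = 53 and 7p - 12q = 16.
Solving simultaneously gives p = -716/49, q = -69/7.

p = -716/49, q = -69/7, maximum W = 4114/49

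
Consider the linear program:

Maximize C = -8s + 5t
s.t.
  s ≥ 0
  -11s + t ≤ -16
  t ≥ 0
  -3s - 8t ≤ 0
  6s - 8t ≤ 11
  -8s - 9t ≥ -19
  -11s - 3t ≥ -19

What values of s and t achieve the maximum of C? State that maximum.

s = 67/44, t = 3/4, maximum C = -371/44

Corner points and C = -8s + 5t:
  (16/11, 0) → C = -128/11
  (67/44, 3/4) → C = -371/44
  (19/11, 0) → C = -152/11

At the optimal vertex, -11s + t = -16 and -11s - 3t = -19.
Solving simultaneously gives s = 67/44, t = 3/4.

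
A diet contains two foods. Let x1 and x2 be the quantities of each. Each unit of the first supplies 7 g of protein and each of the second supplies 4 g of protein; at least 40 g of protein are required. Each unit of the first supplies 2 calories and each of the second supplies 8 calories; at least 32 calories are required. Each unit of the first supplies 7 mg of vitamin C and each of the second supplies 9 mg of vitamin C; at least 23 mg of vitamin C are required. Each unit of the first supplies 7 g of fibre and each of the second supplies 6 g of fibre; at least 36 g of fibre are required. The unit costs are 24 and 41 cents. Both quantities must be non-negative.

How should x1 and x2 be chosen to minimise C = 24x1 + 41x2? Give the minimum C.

x1 = 4, x2 = 3, minimum C = 219

Vertices and C = 24x1 + 41x2:
  (0, 10) → C = 410
  (16, 0) → C = 384
  (4, 3) → C = 219
The feasible region is unbounded (it extends along (0, 1), (1, 0)), but C strictly increases along every unbounded feasible direction, so there is no improving ray and the minimum is attained at a vertex.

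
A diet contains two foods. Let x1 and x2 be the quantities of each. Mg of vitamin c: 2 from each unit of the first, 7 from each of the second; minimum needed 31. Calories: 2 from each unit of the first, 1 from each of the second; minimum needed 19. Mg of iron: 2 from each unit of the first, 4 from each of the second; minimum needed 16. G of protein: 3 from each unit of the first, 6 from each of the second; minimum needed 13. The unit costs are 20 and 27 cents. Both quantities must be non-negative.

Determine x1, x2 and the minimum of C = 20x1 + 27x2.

x1 = 17/2, x2 = 2, minimum C = 224

Corner points and C = 20x1 + 27x2:
  (0, 19) → C = 513
  (31/2, 0) → C = 310
  (17/2, 2) → C = 224
The feasible region is unbounded (it extends along (0, 1), (1, 0)), but C strictly increases along every unbounded feasible direction, so there is no improving ray and the minimum is attained at a vertex.

The optimum lies where 2x1 + 7x2 = 31 and 2x1 + x2 = 19.
Solving simultaneously gives x1 = 17/2, x2 = 2.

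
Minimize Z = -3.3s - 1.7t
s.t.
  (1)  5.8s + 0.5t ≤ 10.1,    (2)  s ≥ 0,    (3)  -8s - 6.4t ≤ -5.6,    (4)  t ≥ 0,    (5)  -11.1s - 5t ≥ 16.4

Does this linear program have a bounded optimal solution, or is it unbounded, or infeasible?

infeasible

The boundaries 5.8s + 0.5t = 10.1 and s = 0 meet at (0, 20.2), but that point violates -11.1s - 5t ≥ 16.4. Every candidate vertex is excluded by some other constraint, so the feasible region is empty.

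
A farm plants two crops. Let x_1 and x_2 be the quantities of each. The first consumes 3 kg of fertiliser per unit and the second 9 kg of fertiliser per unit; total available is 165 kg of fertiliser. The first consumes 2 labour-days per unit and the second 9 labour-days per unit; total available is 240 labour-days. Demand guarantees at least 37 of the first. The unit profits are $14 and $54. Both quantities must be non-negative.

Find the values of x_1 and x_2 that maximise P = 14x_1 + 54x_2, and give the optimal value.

Corner points and P = 14x_1 + 54x_2:
  (55, 0) → P = 770
  (37, 0) → P = 518
  (37, 6) → P = 842

The binding constraints are 3x_1 + 9x_2 = 165 and x_1 = 37.
Solving simultaneously gives x_1 = 37, x_2 = 6.

x_1 = 37, x_2 = 6, maximum P = 842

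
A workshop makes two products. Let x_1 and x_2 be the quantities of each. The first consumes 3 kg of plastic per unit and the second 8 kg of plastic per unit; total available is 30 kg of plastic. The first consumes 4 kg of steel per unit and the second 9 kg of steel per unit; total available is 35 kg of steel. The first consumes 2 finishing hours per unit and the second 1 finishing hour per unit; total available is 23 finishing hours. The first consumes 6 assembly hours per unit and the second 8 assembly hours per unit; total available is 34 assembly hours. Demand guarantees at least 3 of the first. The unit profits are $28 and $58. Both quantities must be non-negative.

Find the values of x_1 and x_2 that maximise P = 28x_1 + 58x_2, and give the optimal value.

x_1 = 3, x_2 = 2, maximum P = 200

Feasible corners and P = 28x_1 + 58x_2:
  (17/3, 0) → P = 476/3
  (3, 0) → P = 84
  (3, 2) → P = 200

At the optimal vertex, 6x_1 + 8x_2 = 34 and x_1 = 3.
Solving simultaneously gives x_1 = 3, x_2 = 2.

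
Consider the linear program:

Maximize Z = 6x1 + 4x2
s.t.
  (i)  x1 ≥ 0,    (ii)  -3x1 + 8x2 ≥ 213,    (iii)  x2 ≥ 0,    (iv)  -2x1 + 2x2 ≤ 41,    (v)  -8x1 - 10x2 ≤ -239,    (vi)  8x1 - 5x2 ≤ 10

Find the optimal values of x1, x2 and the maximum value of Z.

Corner points and Z = 6x1 + 4x2:
  (49/5, 303/10) → Z = 180
  (1145/49, 1734/49) → Z = 13806/49
  (75/2, 58) → Z = 457

x1 = 75/2, x2 = 58, maximum Z = 457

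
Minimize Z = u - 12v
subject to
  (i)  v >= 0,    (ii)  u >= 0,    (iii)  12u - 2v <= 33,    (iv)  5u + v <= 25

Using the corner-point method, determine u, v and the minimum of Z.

u = 0, v = 25, minimum Z = -300

Corner points and Z = u - 12v:
  (0, 0) → Z = 0
  (11/4, 0) → Z = 11/4
  (0, 25) → Z = -300
  (83/22, 135/22) → Z = -1537/22

The optimum lies where u = 0 and 5u + v = 25.
Solving simultaneously gives u = 0, v = 25.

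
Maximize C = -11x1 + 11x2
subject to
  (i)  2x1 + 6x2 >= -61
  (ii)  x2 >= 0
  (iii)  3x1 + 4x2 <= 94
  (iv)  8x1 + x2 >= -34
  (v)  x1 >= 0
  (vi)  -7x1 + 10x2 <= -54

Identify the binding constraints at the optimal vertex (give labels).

Vertices and C = -11x1 + 11x2:
  (94/3, 0) → C = -1034/3
  (54/7, 0) → C = -594/7
  (578/29, 248/29) → C = -3630/29

The maximum is at (54/7, 0). Substituting into each constraint, equality holds for (ii) and (vi); the remaining constraints have slack.

(ii) and (vi)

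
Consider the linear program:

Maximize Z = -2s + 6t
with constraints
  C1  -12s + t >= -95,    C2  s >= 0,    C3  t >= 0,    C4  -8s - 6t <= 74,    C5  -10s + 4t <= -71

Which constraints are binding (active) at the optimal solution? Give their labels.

Vertices and Z = -2s + 6t:
  (95/12, 0) → Z = -95/6
  (309/38, 49/19) → Z = -15/19
  (71/10, 0) → Z = -71/5

The maximum is at (309/38, 49/19). Substituting into each constraint, equality holds for C1 and C5; the remaining constraints have slack.

C1 and C5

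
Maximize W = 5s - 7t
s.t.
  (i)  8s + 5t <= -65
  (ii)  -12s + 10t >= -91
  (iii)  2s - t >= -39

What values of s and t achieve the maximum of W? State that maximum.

Vertices and W = 5s - 7t:
  (-39/28, -377/35) → W = 9581/140
  (-130/9, 91/9) → W = -143
  (-481/8, -325/4) → W = 2145/8

The binding constraints are -12s + 10t = -91 and 2s - t = -39.
Solving simultaneously gives s = -481/8, t = -325/4.

s = -481/8, t = -325/4, maximum W = 2145/8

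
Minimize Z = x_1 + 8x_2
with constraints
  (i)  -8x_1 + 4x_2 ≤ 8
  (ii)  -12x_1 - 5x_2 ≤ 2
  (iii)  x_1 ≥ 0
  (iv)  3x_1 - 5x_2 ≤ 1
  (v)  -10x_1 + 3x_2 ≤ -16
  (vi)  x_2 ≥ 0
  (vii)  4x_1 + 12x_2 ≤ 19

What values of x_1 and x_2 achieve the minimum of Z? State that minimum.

Extreme points and Z = x_1 + 8x_2:
  (77/41, 38/41) → Z = 381/41
  (107/56, 53/56) → Z = 531/56
  (83/44, 21/22) → Z = 419/44

x_1 = 77/41, x_2 = 38/41, minimum Z = 381/41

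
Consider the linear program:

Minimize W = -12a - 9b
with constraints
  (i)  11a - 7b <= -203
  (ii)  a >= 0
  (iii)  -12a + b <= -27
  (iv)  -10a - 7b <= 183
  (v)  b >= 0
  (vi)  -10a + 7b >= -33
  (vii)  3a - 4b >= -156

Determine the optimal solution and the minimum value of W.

a = 280/23, b = 1107/23, minimum W = -13323/23

Extreme points and W = -12a - 9b:
  (392/73, 2733/73) → W = -29301/73
  (280/23, 1107/23) → W = -13323/23
  (88/15, 217/5) → W = -461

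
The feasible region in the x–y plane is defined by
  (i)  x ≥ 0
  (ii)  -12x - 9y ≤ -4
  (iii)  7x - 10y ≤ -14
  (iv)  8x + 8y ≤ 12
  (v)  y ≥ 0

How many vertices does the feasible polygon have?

Of the 10 pairwise boundary intersections, those satisfying every inequality are:
  (0, 7/5)
  (0, 3/2)
  (1/17, 49/34)

3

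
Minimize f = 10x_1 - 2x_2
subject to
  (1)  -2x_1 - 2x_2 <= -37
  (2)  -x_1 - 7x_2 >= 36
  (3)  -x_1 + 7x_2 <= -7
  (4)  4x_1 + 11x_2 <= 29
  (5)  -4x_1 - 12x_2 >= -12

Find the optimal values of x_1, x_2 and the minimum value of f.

x_1 = 331/12, x_2 = -109/12, minimum f = 294

The feasible region is unbounded (it extends along (1, -1), (11, -4)), but f strictly increases along every unbounded feasible direction, so there is no improving ray and the minimum is attained at a vertex.

At the optimal vertex, -2x_1 - 2x_2 = -37 and -x_1 - 7x_2 = 36.
Solving simultaneously gives x_1 = 331/12, x_2 = -109/12.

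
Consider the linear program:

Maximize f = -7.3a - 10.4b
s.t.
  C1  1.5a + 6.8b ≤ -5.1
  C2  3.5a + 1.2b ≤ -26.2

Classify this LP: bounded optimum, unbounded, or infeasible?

unbounded

From the feasible point (-7.82, 0.975), moving in the direction (1.2, -3.5) keeps every constraint satisfied while f increases without bound.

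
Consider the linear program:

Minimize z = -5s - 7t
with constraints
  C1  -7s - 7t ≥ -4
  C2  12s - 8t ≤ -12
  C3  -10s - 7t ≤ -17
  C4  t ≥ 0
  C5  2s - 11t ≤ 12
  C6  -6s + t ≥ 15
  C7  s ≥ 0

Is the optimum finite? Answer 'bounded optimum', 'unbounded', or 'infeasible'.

The boundaries -6s + t = 15 and s = 0 meet at (0, 15), but that point violates -7s - 7t ≥ -4. Every candidate vertex is excluded by some other constraint, so the feasible region is empty.

infeasible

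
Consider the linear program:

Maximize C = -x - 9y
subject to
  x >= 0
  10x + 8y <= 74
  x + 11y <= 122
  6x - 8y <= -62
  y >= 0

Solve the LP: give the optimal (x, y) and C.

Extreme points and C = -x - 9y:
  (0, 37/4) → C = -333/4
  (0, 31/4) → C = -279/4
  (3/4, 133/16) → C = -1209/16

x = 0, y = 31/4, maximum C = -279/4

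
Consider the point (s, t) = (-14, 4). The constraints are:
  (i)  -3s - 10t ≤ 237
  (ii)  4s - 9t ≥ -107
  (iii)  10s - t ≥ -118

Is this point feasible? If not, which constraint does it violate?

not feasible — violates (iii)

Constraint (iii): 10s - t = -144, which is not ≥ -118. All other constraints are satisfied.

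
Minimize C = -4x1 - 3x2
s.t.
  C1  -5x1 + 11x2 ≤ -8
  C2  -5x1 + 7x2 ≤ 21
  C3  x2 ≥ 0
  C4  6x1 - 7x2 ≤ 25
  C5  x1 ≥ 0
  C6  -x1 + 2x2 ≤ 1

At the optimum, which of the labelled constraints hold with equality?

Extreme points and C = -4x1 - 3x2:
  (8/5, 0) → C = -32/5
  (219/31, 77/31) → C = -1107/31
  (25/6, 0) → C = -50/3

The minimum is at (219/31, 77/31). Substituting into each constraint, equality holds for C1 and C4; the remaining constraints have slack.

C1 and C4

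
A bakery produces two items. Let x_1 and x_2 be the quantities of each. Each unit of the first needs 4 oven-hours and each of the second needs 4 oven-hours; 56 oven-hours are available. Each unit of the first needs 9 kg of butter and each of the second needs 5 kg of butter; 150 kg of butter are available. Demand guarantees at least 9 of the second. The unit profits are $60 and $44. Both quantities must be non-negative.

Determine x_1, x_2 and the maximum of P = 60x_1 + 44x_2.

x_1 = 5, x_2 = 9, maximum P = 696

Feasible corners and P = 60x_1 + 44x_2:
  (0, 14) → P = 616
  (0, 9) → P = 396
  (5, 9) → P = 696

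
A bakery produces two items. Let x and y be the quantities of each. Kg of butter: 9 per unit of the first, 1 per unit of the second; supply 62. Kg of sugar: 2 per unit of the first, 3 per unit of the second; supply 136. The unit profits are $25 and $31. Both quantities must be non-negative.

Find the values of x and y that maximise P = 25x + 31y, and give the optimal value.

x = 2, y = 44, maximum P = 1414

Vertices and P = 25x + 31y:
  (0, 0) → P = 0
  (0, 136/3) → P = 4216/3
  (62/9, 0) → P = 1550/9
  (2, 44) → P = 1414

The optimum lies where 9x + y = 62 and 2x + 3y = 136.
Solving simultaneously gives x = 2, y = 44.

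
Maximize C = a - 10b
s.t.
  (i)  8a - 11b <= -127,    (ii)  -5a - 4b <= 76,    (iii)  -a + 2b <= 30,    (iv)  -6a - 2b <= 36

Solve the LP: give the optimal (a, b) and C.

a = -325/41, b = 237/41, maximum C = -2695/41

Corner points and C = a - 10b:
  (76/5, 113/5) → C = -1054/5
  (-325/41, 237/41) → C = -2695/41
  (-66/7, 72/7) → C = -786/7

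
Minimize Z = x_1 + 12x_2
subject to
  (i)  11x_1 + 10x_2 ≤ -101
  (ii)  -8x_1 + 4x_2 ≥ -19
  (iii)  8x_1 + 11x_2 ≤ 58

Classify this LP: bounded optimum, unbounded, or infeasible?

From the feasible point (-107/62, -1017/124), moving in the direction (-4, -8) keeps every constraint satisfied while Z decreases without bound.

unbounded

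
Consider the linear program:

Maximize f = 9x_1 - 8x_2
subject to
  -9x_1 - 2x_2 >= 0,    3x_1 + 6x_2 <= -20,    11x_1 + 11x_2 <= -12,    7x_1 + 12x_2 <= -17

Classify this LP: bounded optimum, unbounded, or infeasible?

From the feasible point (5/6, -15/4), moving in the direction (2, -9) keeps every constraint satisfied while f increases without bound.

unbounded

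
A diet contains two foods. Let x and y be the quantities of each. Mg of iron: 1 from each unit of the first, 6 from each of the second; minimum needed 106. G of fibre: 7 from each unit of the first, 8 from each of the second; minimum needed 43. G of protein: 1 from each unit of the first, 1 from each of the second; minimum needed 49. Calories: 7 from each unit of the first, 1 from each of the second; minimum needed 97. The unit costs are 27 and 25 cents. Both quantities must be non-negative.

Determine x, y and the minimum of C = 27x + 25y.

Feasible corners and C = 27x + 25y:
  (0, 97) → C = 2425
  (106, 0) → C = 2862
  (188/5, 57/5) → C = 6501/5
  (8, 41) → C = 1241
The feasible region is unbounded (it extends along (0, 1), (1, 0)), but C strictly increases along every unbounded feasible direction, so there is no improving ray and the minimum is attained at a vertex.

At the optimal vertex, x + y = 49 and 7x + y = 97.
Solving simultaneously gives x = 8, y = 41.

x = 8, y = 41, minimum C = 1241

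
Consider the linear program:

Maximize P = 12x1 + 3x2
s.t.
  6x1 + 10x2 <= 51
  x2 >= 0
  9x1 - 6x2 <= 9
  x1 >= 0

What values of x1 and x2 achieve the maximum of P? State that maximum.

x1 = 22/7, x2 = 45/14, maximum P = 663/14

Extreme points and P = 12x1 + 3x2:
  (22/7, 45/14) → P = 663/14
  (0, 51/10) → P = 153/10
  (1, 0) → P = 12
  (0, 0) → P = 0

The binding constraints are 6x1 + 10x2 = 51 and 9x1 - 6x2 = 9.
Solving simultaneously gives x1 = 22/7, x2 = 45/14.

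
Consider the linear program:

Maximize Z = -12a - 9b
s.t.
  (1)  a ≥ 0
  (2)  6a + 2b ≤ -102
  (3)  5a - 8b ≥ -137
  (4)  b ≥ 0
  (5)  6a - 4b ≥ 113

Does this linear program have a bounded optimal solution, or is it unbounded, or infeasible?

infeasible

The boundaries a = 0 and 6a + 2b = -102 meet at (0, -51), but that point violates b ≥ 0. Every candidate vertex is excluded by some other constraint, so the feasible region is empty.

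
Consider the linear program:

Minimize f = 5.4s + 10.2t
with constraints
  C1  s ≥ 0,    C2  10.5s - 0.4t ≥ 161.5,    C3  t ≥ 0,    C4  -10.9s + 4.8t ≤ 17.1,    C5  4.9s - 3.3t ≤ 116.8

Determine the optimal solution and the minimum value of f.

Corner points and f = 5.4s + 10.2t:
  (323/21, 0) → f = 2907/35
  (19551/1151, 96995/2302) → f = 6002499/11510
  (1168/49, 0) → f = 31536/245
The feasible region is unbounded (it extends along (48, 109), (33, 49)), but f strictly increases along every unbounded feasible direction, so there is no improving ray and the minimum is attained at a vertex.

The binding constraints are 10.5s - 0.4t = 161.5 and t = 0.
Solving simultaneously gives s = 323/21, t = 0.

s = 323/21, t = 0, minimum f = 2907/35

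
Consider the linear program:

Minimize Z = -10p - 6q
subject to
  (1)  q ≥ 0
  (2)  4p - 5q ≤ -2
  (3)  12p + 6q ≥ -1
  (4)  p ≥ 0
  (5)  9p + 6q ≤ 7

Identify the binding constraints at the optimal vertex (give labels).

(2) and (5)

Extreme points and Z = -10p - 6q:
  (0, 2/5) → Z = -12/5
  (1/3, 2/3) → Z = -22/3
  (0, 7/6) → Z = -7

The minimum is at (1/3, 2/3). Substituting into each constraint, equality holds for (2) and (5); the remaining constraints have slack.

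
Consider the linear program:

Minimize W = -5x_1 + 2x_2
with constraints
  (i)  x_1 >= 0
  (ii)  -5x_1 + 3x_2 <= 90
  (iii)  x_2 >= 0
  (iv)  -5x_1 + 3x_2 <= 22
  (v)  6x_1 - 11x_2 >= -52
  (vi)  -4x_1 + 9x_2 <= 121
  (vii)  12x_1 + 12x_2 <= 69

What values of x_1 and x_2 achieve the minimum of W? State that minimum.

Feasible corners and W = -5x_1 + 2x_2:
  (0, 0) → W = 0
  (0, 52/11) → W = 104/11
  (23/4, 0) → W = -115/4
  (45/68, 173/34) → W = 467/68

The optimum lies where x_2 = 0 and 12x_1 + 12x_2 = 69.
Solving simultaneously gives x_1 = 23/4, x_2 = 0.

x_1 = 23/4, x_2 = 0, minimum W = -115/4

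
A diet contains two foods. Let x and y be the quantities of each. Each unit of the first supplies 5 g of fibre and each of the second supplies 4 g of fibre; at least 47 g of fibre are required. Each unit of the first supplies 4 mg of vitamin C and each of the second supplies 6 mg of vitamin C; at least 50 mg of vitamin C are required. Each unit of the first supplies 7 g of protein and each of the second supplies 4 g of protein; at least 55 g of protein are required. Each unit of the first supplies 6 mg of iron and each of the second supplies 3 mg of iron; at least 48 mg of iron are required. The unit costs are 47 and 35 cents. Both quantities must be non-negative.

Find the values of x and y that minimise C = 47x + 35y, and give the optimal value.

x = 17/3, y = 14/3, minimum C = 1289/3

Corner points and C = 47x + 35y:
  (0, 16) → C = 560
  (25/2, 0) → C = 1175/2
  (41/7, 31/7) → C = 3012/7
  (17/3, 14/3) → C = 1289/3
The feasible region is unbounded (it extends along (0, 1), (1, 0)), but C strictly increases along every unbounded feasible direction, so there is no improving ray and the minimum is attained at a vertex.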